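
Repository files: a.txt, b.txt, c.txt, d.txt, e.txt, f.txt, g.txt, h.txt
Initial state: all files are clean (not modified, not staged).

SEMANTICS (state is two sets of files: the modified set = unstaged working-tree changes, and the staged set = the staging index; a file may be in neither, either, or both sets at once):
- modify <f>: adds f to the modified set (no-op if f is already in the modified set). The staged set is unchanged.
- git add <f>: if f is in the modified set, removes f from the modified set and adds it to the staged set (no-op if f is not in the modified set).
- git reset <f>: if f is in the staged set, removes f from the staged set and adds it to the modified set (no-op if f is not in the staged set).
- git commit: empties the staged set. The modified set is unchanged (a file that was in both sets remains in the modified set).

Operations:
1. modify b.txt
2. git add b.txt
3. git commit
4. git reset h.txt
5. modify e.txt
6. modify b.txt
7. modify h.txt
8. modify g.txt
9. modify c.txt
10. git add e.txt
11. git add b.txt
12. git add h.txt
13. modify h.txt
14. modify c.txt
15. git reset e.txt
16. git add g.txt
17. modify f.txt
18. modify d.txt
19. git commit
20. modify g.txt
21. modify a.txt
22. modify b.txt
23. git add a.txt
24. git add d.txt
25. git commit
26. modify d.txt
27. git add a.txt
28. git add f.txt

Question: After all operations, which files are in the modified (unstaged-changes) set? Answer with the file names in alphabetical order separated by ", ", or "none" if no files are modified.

After op 1 (modify b.txt): modified={b.txt} staged={none}
After op 2 (git add b.txt): modified={none} staged={b.txt}
After op 3 (git commit): modified={none} staged={none}
After op 4 (git reset h.txt): modified={none} staged={none}
After op 5 (modify e.txt): modified={e.txt} staged={none}
After op 6 (modify b.txt): modified={b.txt, e.txt} staged={none}
After op 7 (modify h.txt): modified={b.txt, e.txt, h.txt} staged={none}
After op 8 (modify g.txt): modified={b.txt, e.txt, g.txt, h.txt} staged={none}
After op 9 (modify c.txt): modified={b.txt, c.txt, e.txt, g.txt, h.txt} staged={none}
After op 10 (git add e.txt): modified={b.txt, c.txt, g.txt, h.txt} staged={e.txt}
After op 11 (git add b.txt): modified={c.txt, g.txt, h.txt} staged={b.txt, e.txt}
After op 12 (git add h.txt): modified={c.txt, g.txt} staged={b.txt, e.txt, h.txt}
After op 13 (modify h.txt): modified={c.txt, g.txt, h.txt} staged={b.txt, e.txt, h.txt}
After op 14 (modify c.txt): modified={c.txt, g.txt, h.txt} staged={b.txt, e.txt, h.txt}
After op 15 (git reset e.txt): modified={c.txt, e.txt, g.txt, h.txt} staged={b.txt, h.txt}
After op 16 (git add g.txt): modified={c.txt, e.txt, h.txt} staged={b.txt, g.txt, h.txt}
After op 17 (modify f.txt): modified={c.txt, e.txt, f.txt, h.txt} staged={b.txt, g.txt, h.txt}
After op 18 (modify d.txt): modified={c.txt, d.txt, e.txt, f.txt, h.txt} staged={b.txt, g.txt, h.txt}
After op 19 (git commit): modified={c.txt, d.txt, e.txt, f.txt, h.txt} staged={none}
After op 20 (modify g.txt): modified={c.txt, d.txt, e.txt, f.txt, g.txt, h.txt} staged={none}
After op 21 (modify a.txt): modified={a.txt, c.txt, d.txt, e.txt, f.txt, g.txt, h.txt} staged={none}
After op 22 (modify b.txt): modified={a.txt, b.txt, c.txt, d.txt, e.txt, f.txt, g.txt, h.txt} staged={none}
After op 23 (git add a.txt): modified={b.txt, c.txt, d.txt, e.txt, f.txt, g.txt, h.txt} staged={a.txt}
After op 24 (git add d.txt): modified={b.txt, c.txt, e.txt, f.txt, g.txt, h.txt} staged={a.txt, d.txt}
After op 25 (git commit): modified={b.txt, c.txt, e.txt, f.txt, g.txt, h.txt} staged={none}
After op 26 (modify d.txt): modified={b.txt, c.txt, d.txt, e.txt, f.txt, g.txt, h.txt} staged={none}
After op 27 (git add a.txt): modified={b.txt, c.txt, d.txt, e.txt, f.txt, g.txt, h.txt} staged={none}
After op 28 (git add f.txt): modified={b.txt, c.txt, d.txt, e.txt, g.txt, h.txt} staged={f.txt}

Answer: b.txt, c.txt, d.txt, e.txt, g.txt, h.txt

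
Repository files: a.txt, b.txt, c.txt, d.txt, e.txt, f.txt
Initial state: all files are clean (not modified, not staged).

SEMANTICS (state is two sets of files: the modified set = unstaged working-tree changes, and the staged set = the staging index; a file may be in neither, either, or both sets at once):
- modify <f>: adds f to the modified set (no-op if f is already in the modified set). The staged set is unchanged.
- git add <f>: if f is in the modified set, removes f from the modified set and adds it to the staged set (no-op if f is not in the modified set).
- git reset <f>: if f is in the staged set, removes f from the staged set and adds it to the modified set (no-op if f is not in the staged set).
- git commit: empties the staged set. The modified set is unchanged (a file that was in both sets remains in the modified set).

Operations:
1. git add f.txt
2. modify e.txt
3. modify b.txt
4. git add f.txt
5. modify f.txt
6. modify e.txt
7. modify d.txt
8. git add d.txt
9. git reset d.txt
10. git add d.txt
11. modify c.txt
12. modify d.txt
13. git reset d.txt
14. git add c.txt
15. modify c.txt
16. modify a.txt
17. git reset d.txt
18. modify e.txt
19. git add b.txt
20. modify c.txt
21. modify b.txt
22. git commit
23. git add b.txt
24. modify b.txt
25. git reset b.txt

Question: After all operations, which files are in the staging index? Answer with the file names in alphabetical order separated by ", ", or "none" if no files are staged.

Answer: none

Derivation:
After op 1 (git add f.txt): modified={none} staged={none}
After op 2 (modify e.txt): modified={e.txt} staged={none}
After op 3 (modify b.txt): modified={b.txt, e.txt} staged={none}
After op 4 (git add f.txt): modified={b.txt, e.txt} staged={none}
After op 5 (modify f.txt): modified={b.txt, e.txt, f.txt} staged={none}
After op 6 (modify e.txt): modified={b.txt, e.txt, f.txt} staged={none}
After op 7 (modify d.txt): modified={b.txt, d.txt, e.txt, f.txt} staged={none}
After op 8 (git add d.txt): modified={b.txt, e.txt, f.txt} staged={d.txt}
After op 9 (git reset d.txt): modified={b.txt, d.txt, e.txt, f.txt} staged={none}
After op 10 (git add d.txt): modified={b.txt, e.txt, f.txt} staged={d.txt}
After op 11 (modify c.txt): modified={b.txt, c.txt, e.txt, f.txt} staged={d.txt}
After op 12 (modify d.txt): modified={b.txt, c.txt, d.txt, e.txt, f.txt} staged={d.txt}
After op 13 (git reset d.txt): modified={b.txt, c.txt, d.txt, e.txt, f.txt} staged={none}
After op 14 (git add c.txt): modified={b.txt, d.txt, e.txt, f.txt} staged={c.txt}
After op 15 (modify c.txt): modified={b.txt, c.txt, d.txt, e.txt, f.txt} staged={c.txt}
After op 16 (modify a.txt): modified={a.txt, b.txt, c.txt, d.txt, e.txt, f.txt} staged={c.txt}
After op 17 (git reset d.txt): modified={a.txt, b.txt, c.txt, d.txt, e.txt, f.txt} staged={c.txt}
After op 18 (modify e.txt): modified={a.txt, b.txt, c.txt, d.txt, e.txt, f.txt} staged={c.txt}
After op 19 (git add b.txt): modified={a.txt, c.txt, d.txt, e.txt, f.txt} staged={b.txt, c.txt}
After op 20 (modify c.txt): modified={a.txt, c.txt, d.txt, e.txt, f.txt} staged={b.txt, c.txt}
After op 21 (modify b.txt): modified={a.txt, b.txt, c.txt, d.txt, e.txt, f.txt} staged={b.txt, c.txt}
After op 22 (git commit): modified={a.txt, b.txt, c.txt, d.txt, e.txt, f.txt} staged={none}
After op 23 (git add b.txt): modified={a.txt, c.txt, d.txt, e.txt, f.txt} staged={b.txt}
After op 24 (modify b.txt): modified={a.txt, b.txt, c.txt, d.txt, e.txt, f.txt} staged={b.txt}
After op 25 (git reset b.txt): modified={a.txt, b.txt, c.txt, d.txt, e.txt, f.txt} staged={none}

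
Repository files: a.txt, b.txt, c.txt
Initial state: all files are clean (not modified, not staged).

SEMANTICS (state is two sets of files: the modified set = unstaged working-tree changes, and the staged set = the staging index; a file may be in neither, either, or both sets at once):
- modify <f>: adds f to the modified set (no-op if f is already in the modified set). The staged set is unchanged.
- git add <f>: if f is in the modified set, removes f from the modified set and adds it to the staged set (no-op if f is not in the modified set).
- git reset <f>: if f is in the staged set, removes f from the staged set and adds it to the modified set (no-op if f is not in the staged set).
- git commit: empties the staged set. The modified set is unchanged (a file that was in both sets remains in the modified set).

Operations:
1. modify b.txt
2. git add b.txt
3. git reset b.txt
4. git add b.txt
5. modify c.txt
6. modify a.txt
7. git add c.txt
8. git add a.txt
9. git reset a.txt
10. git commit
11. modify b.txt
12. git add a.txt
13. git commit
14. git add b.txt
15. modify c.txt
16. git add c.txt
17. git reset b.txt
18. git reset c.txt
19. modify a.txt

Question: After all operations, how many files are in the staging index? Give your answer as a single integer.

Answer: 0

Derivation:
After op 1 (modify b.txt): modified={b.txt} staged={none}
After op 2 (git add b.txt): modified={none} staged={b.txt}
After op 3 (git reset b.txt): modified={b.txt} staged={none}
After op 4 (git add b.txt): modified={none} staged={b.txt}
After op 5 (modify c.txt): modified={c.txt} staged={b.txt}
After op 6 (modify a.txt): modified={a.txt, c.txt} staged={b.txt}
After op 7 (git add c.txt): modified={a.txt} staged={b.txt, c.txt}
After op 8 (git add a.txt): modified={none} staged={a.txt, b.txt, c.txt}
After op 9 (git reset a.txt): modified={a.txt} staged={b.txt, c.txt}
After op 10 (git commit): modified={a.txt} staged={none}
After op 11 (modify b.txt): modified={a.txt, b.txt} staged={none}
After op 12 (git add a.txt): modified={b.txt} staged={a.txt}
After op 13 (git commit): modified={b.txt} staged={none}
After op 14 (git add b.txt): modified={none} staged={b.txt}
After op 15 (modify c.txt): modified={c.txt} staged={b.txt}
After op 16 (git add c.txt): modified={none} staged={b.txt, c.txt}
After op 17 (git reset b.txt): modified={b.txt} staged={c.txt}
After op 18 (git reset c.txt): modified={b.txt, c.txt} staged={none}
After op 19 (modify a.txt): modified={a.txt, b.txt, c.txt} staged={none}
Final staged set: {none} -> count=0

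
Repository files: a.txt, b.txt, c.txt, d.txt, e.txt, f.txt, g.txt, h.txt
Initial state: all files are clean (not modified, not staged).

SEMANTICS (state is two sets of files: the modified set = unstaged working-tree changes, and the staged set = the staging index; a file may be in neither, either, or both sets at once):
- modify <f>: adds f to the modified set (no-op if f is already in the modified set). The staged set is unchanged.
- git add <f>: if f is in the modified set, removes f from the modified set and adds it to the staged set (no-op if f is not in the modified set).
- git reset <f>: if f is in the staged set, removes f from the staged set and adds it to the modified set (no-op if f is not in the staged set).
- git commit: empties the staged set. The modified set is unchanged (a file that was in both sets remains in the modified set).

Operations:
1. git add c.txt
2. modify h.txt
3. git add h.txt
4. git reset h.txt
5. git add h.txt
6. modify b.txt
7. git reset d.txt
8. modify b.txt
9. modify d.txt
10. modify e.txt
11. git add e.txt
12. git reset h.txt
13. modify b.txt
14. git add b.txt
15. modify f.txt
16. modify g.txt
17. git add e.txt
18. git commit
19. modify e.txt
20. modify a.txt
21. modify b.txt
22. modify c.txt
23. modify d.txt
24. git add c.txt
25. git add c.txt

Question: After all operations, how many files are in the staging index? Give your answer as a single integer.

Answer: 1

Derivation:
After op 1 (git add c.txt): modified={none} staged={none}
After op 2 (modify h.txt): modified={h.txt} staged={none}
After op 3 (git add h.txt): modified={none} staged={h.txt}
After op 4 (git reset h.txt): modified={h.txt} staged={none}
After op 5 (git add h.txt): modified={none} staged={h.txt}
After op 6 (modify b.txt): modified={b.txt} staged={h.txt}
After op 7 (git reset d.txt): modified={b.txt} staged={h.txt}
After op 8 (modify b.txt): modified={b.txt} staged={h.txt}
After op 9 (modify d.txt): modified={b.txt, d.txt} staged={h.txt}
After op 10 (modify e.txt): modified={b.txt, d.txt, e.txt} staged={h.txt}
After op 11 (git add e.txt): modified={b.txt, d.txt} staged={e.txt, h.txt}
After op 12 (git reset h.txt): modified={b.txt, d.txt, h.txt} staged={e.txt}
After op 13 (modify b.txt): modified={b.txt, d.txt, h.txt} staged={e.txt}
After op 14 (git add b.txt): modified={d.txt, h.txt} staged={b.txt, e.txt}
After op 15 (modify f.txt): modified={d.txt, f.txt, h.txt} staged={b.txt, e.txt}
After op 16 (modify g.txt): modified={d.txt, f.txt, g.txt, h.txt} staged={b.txt, e.txt}
After op 17 (git add e.txt): modified={d.txt, f.txt, g.txt, h.txt} staged={b.txt, e.txt}
After op 18 (git commit): modified={d.txt, f.txt, g.txt, h.txt} staged={none}
After op 19 (modify e.txt): modified={d.txt, e.txt, f.txt, g.txt, h.txt} staged={none}
After op 20 (modify a.txt): modified={a.txt, d.txt, e.txt, f.txt, g.txt, h.txt} staged={none}
After op 21 (modify b.txt): modified={a.txt, b.txt, d.txt, e.txt, f.txt, g.txt, h.txt} staged={none}
After op 22 (modify c.txt): modified={a.txt, b.txt, c.txt, d.txt, e.txt, f.txt, g.txt, h.txt} staged={none}
After op 23 (modify d.txt): modified={a.txt, b.txt, c.txt, d.txt, e.txt, f.txt, g.txt, h.txt} staged={none}
After op 24 (git add c.txt): modified={a.txt, b.txt, d.txt, e.txt, f.txt, g.txt, h.txt} staged={c.txt}
After op 25 (git add c.txt): modified={a.txt, b.txt, d.txt, e.txt, f.txt, g.txt, h.txt} staged={c.txt}
Final staged set: {c.txt} -> count=1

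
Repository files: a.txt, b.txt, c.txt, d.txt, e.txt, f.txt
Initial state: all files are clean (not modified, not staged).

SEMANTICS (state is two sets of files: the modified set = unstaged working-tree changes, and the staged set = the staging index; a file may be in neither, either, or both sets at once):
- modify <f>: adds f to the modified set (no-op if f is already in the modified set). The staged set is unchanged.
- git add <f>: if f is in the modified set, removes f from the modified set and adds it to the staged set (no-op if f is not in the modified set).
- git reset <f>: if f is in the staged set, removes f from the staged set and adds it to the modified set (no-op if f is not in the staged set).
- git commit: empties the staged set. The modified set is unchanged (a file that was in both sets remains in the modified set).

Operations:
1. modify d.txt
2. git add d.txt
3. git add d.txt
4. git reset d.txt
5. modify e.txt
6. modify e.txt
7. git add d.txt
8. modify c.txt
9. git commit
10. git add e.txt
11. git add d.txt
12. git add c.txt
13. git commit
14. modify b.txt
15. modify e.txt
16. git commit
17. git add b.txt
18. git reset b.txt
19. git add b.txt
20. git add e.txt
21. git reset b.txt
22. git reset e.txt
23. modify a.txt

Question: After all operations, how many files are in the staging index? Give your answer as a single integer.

After op 1 (modify d.txt): modified={d.txt} staged={none}
After op 2 (git add d.txt): modified={none} staged={d.txt}
After op 3 (git add d.txt): modified={none} staged={d.txt}
After op 4 (git reset d.txt): modified={d.txt} staged={none}
After op 5 (modify e.txt): modified={d.txt, e.txt} staged={none}
After op 6 (modify e.txt): modified={d.txt, e.txt} staged={none}
After op 7 (git add d.txt): modified={e.txt} staged={d.txt}
After op 8 (modify c.txt): modified={c.txt, e.txt} staged={d.txt}
After op 9 (git commit): modified={c.txt, e.txt} staged={none}
After op 10 (git add e.txt): modified={c.txt} staged={e.txt}
After op 11 (git add d.txt): modified={c.txt} staged={e.txt}
After op 12 (git add c.txt): modified={none} staged={c.txt, e.txt}
After op 13 (git commit): modified={none} staged={none}
After op 14 (modify b.txt): modified={b.txt} staged={none}
After op 15 (modify e.txt): modified={b.txt, e.txt} staged={none}
After op 16 (git commit): modified={b.txt, e.txt} staged={none}
After op 17 (git add b.txt): modified={e.txt} staged={b.txt}
After op 18 (git reset b.txt): modified={b.txt, e.txt} staged={none}
After op 19 (git add b.txt): modified={e.txt} staged={b.txt}
After op 20 (git add e.txt): modified={none} staged={b.txt, e.txt}
After op 21 (git reset b.txt): modified={b.txt} staged={e.txt}
After op 22 (git reset e.txt): modified={b.txt, e.txt} staged={none}
After op 23 (modify a.txt): modified={a.txt, b.txt, e.txt} staged={none}
Final staged set: {none} -> count=0

Answer: 0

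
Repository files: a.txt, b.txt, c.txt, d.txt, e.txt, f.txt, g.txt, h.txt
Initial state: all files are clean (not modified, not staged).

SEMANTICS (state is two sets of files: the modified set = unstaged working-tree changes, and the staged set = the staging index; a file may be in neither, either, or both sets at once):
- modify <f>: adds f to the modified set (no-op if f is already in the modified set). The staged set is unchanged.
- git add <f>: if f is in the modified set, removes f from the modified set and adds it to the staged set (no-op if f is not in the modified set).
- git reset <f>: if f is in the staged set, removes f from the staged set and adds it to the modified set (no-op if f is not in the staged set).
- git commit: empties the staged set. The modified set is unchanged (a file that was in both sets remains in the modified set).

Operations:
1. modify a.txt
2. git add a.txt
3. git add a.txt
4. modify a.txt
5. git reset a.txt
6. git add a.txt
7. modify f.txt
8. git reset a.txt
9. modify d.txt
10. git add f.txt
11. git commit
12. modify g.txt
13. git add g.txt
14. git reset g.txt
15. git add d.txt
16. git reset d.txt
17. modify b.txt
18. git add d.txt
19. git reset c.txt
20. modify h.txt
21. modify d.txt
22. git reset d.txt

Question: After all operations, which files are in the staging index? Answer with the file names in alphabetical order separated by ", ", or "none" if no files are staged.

Answer: none

Derivation:
After op 1 (modify a.txt): modified={a.txt} staged={none}
After op 2 (git add a.txt): modified={none} staged={a.txt}
After op 3 (git add a.txt): modified={none} staged={a.txt}
After op 4 (modify a.txt): modified={a.txt} staged={a.txt}
After op 5 (git reset a.txt): modified={a.txt} staged={none}
After op 6 (git add a.txt): modified={none} staged={a.txt}
After op 7 (modify f.txt): modified={f.txt} staged={a.txt}
After op 8 (git reset a.txt): modified={a.txt, f.txt} staged={none}
After op 9 (modify d.txt): modified={a.txt, d.txt, f.txt} staged={none}
After op 10 (git add f.txt): modified={a.txt, d.txt} staged={f.txt}
After op 11 (git commit): modified={a.txt, d.txt} staged={none}
After op 12 (modify g.txt): modified={a.txt, d.txt, g.txt} staged={none}
After op 13 (git add g.txt): modified={a.txt, d.txt} staged={g.txt}
After op 14 (git reset g.txt): modified={a.txt, d.txt, g.txt} staged={none}
After op 15 (git add d.txt): modified={a.txt, g.txt} staged={d.txt}
After op 16 (git reset d.txt): modified={a.txt, d.txt, g.txt} staged={none}
After op 17 (modify b.txt): modified={a.txt, b.txt, d.txt, g.txt} staged={none}
After op 18 (git add d.txt): modified={a.txt, b.txt, g.txt} staged={d.txt}
After op 19 (git reset c.txt): modified={a.txt, b.txt, g.txt} staged={d.txt}
After op 20 (modify h.txt): modified={a.txt, b.txt, g.txt, h.txt} staged={d.txt}
After op 21 (modify d.txt): modified={a.txt, b.txt, d.txt, g.txt, h.txt} staged={d.txt}
After op 22 (git reset d.txt): modified={a.txt, b.txt, d.txt, g.txt, h.txt} staged={none}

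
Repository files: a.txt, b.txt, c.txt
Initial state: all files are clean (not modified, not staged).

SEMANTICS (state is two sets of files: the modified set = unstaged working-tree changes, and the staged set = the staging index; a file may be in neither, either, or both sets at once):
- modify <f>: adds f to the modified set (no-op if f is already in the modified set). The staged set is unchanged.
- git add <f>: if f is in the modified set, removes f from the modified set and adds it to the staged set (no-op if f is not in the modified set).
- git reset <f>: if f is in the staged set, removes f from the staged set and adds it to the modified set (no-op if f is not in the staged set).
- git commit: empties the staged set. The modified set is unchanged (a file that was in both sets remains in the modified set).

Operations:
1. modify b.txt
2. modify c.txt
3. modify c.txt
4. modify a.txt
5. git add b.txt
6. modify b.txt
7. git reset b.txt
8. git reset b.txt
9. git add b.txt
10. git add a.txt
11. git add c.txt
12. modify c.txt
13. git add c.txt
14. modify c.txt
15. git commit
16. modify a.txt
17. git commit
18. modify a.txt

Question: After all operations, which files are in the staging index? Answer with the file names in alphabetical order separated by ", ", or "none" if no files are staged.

Answer: none

Derivation:
After op 1 (modify b.txt): modified={b.txt} staged={none}
After op 2 (modify c.txt): modified={b.txt, c.txt} staged={none}
After op 3 (modify c.txt): modified={b.txt, c.txt} staged={none}
After op 4 (modify a.txt): modified={a.txt, b.txt, c.txt} staged={none}
After op 5 (git add b.txt): modified={a.txt, c.txt} staged={b.txt}
After op 6 (modify b.txt): modified={a.txt, b.txt, c.txt} staged={b.txt}
After op 7 (git reset b.txt): modified={a.txt, b.txt, c.txt} staged={none}
After op 8 (git reset b.txt): modified={a.txt, b.txt, c.txt} staged={none}
After op 9 (git add b.txt): modified={a.txt, c.txt} staged={b.txt}
After op 10 (git add a.txt): modified={c.txt} staged={a.txt, b.txt}
After op 11 (git add c.txt): modified={none} staged={a.txt, b.txt, c.txt}
After op 12 (modify c.txt): modified={c.txt} staged={a.txt, b.txt, c.txt}
After op 13 (git add c.txt): modified={none} staged={a.txt, b.txt, c.txt}
After op 14 (modify c.txt): modified={c.txt} staged={a.txt, b.txt, c.txt}
After op 15 (git commit): modified={c.txt} staged={none}
After op 16 (modify a.txt): modified={a.txt, c.txt} staged={none}
After op 17 (git commit): modified={a.txt, c.txt} staged={none}
After op 18 (modify a.txt): modified={a.txt, c.txt} staged={none}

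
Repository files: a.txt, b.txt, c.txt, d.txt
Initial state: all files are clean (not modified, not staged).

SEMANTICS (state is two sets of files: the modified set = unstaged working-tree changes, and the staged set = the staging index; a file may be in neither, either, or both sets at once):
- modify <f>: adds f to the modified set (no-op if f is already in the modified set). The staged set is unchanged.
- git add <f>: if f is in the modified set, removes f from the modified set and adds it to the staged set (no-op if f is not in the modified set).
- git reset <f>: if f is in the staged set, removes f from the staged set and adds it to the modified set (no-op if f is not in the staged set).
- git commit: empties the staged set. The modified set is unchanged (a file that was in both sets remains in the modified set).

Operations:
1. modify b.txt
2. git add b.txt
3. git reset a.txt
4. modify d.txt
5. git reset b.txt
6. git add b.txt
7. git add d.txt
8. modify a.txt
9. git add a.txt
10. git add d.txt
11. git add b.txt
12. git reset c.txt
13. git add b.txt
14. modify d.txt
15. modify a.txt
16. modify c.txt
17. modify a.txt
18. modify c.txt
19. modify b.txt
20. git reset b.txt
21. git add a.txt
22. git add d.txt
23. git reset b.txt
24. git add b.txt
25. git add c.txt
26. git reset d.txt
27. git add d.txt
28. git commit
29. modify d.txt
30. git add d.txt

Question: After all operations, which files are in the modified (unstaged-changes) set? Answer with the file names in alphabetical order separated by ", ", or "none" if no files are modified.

Answer: none

Derivation:
After op 1 (modify b.txt): modified={b.txt} staged={none}
After op 2 (git add b.txt): modified={none} staged={b.txt}
After op 3 (git reset a.txt): modified={none} staged={b.txt}
After op 4 (modify d.txt): modified={d.txt} staged={b.txt}
After op 5 (git reset b.txt): modified={b.txt, d.txt} staged={none}
After op 6 (git add b.txt): modified={d.txt} staged={b.txt}
After op 7 (git add d.txt): modified={none} staged={b.txt, d.txt}
After op 8 (modify a.txt): modified={a.txt} staged={b.txt, d.txt}
After op 9 (git add a.txt): modified={none} staged={a.txt, b.txt, d.txt}
After op 10 (git add d.txt): modified={none} staged={a.txt, b.txt, d.txt}
After op 11 (git add b.txt): modified={none} staged={a.txt, b.txt, d.txt}
After op 12 (git reset c.txt): modified={none} staged={a.txt, b.txt, d.txt}
After op 13 (git add b.txt): modified={none} staged={a.txt, b.txt, d.txt}
After op 14 (modify d.txt): modified={d.txt} staged={a.txt, b.txt, d.txt}
After op 15 (modify a.txt): modified={a.txt, d.txt} staged={a.txt, b.txt, d.txt}
After op 16 (modify c.txt): modified={a.txt, c.txt, d.txt} staged={a.txt, b.txt, d.txt}
After op 17 (modify a.txt): modified={a.txt, c.txt, d.txt} staged={a.txt, b.txt, d.txt}
After op 18 (modify c.txt): modified={a.txt, c.txt, d.txt} staged={a.txt, b.txt, d.txt}
After op 19 (modify b.txt): modified={a.txt, b.txt, c.txt, d.txt} staged={a.txt, b.txt, d.txt}
After op 20 (git reset b.txt): modified={a.txt, b.txt, c.txt, d.txt} staged={a.txt, d.txt}
After op 21 (git add a.txt): modified={b.txt, c.txt, d.txt} staged={a.txt, d.txt}
After op 22 (git add d.txt): modified={b.txt, c.txt} staged={a.txt, d.txt}
After op 23 (git reset b.txt): modified={b.txt, c.txt} staged={a.txt, d.txt}
After op 24 (git add b.txt): modified={c.txt} staged={a.txt, b.txt, d.txt}
After op 25 (git add c.txt): modified={none} staged={a.txt, b.txt, c.txt, d.txt}
After op 26 (git reset d.txt): modified={d.txt} staged={a.txt, b.txt, c.txt}
After op 27 (git add d.txt): modified={none} staged={a.txt, b.txt, c.txt, d.txt}
After op 28 (git commit): modified={none} staged={none}
After op 29 (modify d.txt): modified={d.txt} staged={none}
After op 30 (git add d.txt): modified={none} staged={d.txt}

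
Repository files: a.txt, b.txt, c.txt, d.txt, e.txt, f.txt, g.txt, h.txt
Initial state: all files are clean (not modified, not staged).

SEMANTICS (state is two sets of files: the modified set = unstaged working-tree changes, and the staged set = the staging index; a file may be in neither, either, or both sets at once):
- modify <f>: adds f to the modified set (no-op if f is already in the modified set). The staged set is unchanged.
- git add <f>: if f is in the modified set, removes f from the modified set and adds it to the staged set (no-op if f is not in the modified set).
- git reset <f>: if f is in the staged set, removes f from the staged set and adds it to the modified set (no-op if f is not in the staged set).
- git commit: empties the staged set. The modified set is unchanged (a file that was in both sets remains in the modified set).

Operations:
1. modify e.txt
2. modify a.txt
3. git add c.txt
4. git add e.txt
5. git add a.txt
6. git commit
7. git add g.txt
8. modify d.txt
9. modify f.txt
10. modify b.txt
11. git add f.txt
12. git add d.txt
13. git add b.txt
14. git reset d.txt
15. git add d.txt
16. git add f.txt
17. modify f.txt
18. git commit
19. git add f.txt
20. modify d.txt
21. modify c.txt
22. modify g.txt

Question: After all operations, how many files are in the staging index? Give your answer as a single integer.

After op 1 (modify e.txt): modified={e.txt} staged={none}
After op 2 (modify a.txt): modified={a.txt, e.txt} staged={none}
After op 3 (git add c.txt): modified={a.txt, e.txt} staged={none}
After op 4 (git add e.txt): modified={a.txt} staged={e.txt}
After op 5 (git add a.txt): modified={none} staged={a.txt, e.txt}
After op 6 (git commit): modified={none} staged={none}
After op 7 (git add g.txt): modified={none} staged={none}
After op 8 (modify d.txt): modified={d.txt} staged={none}
After op 9 (modify f.txt): modified={d.txt, f.txt} staged={none}
After op 10 (modify b.txt): modified={b.txt, d.txt, f.txt} staged={none}
After op 11 (git add f.txt): modified={b.txt, d.txt} staged={f.txt}
After op 12 (git add d.txt): modified={b.txt} staged={d.txt, f.txt}
After op 13 (git add b.txt): modified={none} staged={b.txt, d.txt, f.txt}
After op 14 (git reset d.txt): modified={d.txt} staged={b.txt, f.txt}
After op 15 (git add d.txt): modified={none} staged={b.txt, d.txt, f.txt}
After op 16 (git add f.txt): modified={none} staged={b.txt, d.txt, f.txt}
After op 17 (modify f.txt): modified={f.txt} staged={b.txt, d.txt, f.txt}
After op 18 (git commit): modified={f.txt} staged={none}
After op 19 (git add f.txt): modified={none} staged={f.txt}
After op 20 (modify d.txt): modified={d.txt} staged={f.txt}
After op 21 (modify c.txt): modified={c.txt, d.txt} staged={f.txt}
After op 22 (modify g.txt): modified={c.txt, d.txt, g.txt} staged={f.txt}
Final staged set: {f.txt} -> count=1

Answer: 1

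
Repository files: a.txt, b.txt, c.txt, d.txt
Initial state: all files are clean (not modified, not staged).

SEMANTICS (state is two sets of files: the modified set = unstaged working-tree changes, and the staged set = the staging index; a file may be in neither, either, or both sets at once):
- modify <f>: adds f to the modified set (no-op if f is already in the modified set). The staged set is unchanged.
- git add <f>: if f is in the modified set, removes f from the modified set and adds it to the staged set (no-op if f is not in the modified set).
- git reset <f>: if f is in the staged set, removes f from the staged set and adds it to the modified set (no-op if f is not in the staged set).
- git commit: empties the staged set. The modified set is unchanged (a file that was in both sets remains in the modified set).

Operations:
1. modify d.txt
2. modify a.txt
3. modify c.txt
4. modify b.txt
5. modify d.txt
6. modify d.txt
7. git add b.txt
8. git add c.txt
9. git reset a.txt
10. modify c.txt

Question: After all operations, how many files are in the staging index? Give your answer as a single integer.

After op 1 (modify d.txt): modified={d.txt} staged={none}
After op 2 (modify a.txt): modified={a.txt, d.txt} staged={none}
After op 3 (modify c.txt): modified={a.txt, c.txt, d.txt} staged={none}
After op 4 (modify b.txt): modified={a.txt, b.txt, c.txt, d.txt} staged={none}
After op 5 (modify d.txt): modified={a.txt, b.txt, c.txt, d.txt} staged={none}
After op 6 (modify d.txt): modified={a.txt, b.txt, c.txt, d.txt} staged={none}
After op 7 (git add b.txt): modified={a.txt, c.txt, d.txt} staged={b.txt}
After op 8 (git add c.txt): modified={a.txt, d.txt} staged={b.txt, c.txt}
After op 9 (git reset a.txt): modified={a.txt, d.txt} staged={b.txt, c.txt}
After op 10 (modify c.txt): modified={a.txt, c.txt, d.txt} staged={b.txt, c.txt}
Final staged set: {b.txt, c.txt} -> count=2

Answer: 2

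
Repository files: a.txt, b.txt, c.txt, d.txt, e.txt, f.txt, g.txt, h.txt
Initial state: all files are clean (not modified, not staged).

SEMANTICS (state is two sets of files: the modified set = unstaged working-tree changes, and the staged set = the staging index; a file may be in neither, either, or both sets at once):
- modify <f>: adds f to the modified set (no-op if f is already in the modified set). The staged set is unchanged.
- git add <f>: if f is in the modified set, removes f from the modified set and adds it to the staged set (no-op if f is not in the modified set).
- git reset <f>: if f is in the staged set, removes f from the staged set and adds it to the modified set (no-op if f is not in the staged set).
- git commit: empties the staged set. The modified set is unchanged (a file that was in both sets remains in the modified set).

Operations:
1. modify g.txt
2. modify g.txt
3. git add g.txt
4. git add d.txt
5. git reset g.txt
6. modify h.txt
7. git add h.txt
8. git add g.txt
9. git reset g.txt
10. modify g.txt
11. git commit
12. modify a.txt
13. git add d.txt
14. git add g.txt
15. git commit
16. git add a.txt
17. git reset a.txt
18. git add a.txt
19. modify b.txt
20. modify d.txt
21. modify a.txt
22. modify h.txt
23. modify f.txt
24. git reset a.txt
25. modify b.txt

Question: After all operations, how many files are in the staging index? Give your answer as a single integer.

Answer: 0

Derivation:
After op 1 (modify g.txt): modified={g.txt} staged={none}
After op 2 (modify g.txt): modified={g.txt} staged={none}
After op 3 (git add g.txt): modified={none} staged={g.txt}
After op 4 (git add d.txt): modified={none} staged={g.txt}
After op 5 (git reset g.txt): modified={g.txt} staged={none}
After op 6 (modify h.txt): modified={g.txt, h.txt} staged={none}
After op 7 (git add h.txt): modified={g.txt} staged={h.txt}
After op 8 (git add g.txt): modified={none} staged={g.txt, h.txt}
After op 9 (git reset g.txt): modified={g.txt} staged={h.txt}
After op 10 (modify g.txt): modified={g.txt} staged={h.txt}
After op 11 (git commit): modified={g.txt} staged={none}
After op 12 (modify a.txt): modified={a.txt, g.txt} staged={none}
After op 13 (git add d.txt): modified={a.txt, g.txt} staged={none}
After op 14 (git add g.txt): modified={a.txt} staged={g.txt}
After op 15 (git commit): modified={a.txt} staged={none}
After op 16 (git add a.txt): modified={none} staged={a.txt}
After op 17 (git reset a.txt): modified={a.txt} staged={none}
After op 18 (git add a.txt): modified={none} staged={a.txt}
After op 19 (modify b.txt): modified={b.txt} staged={a.txt}
After op 20 (modify d.txt): modified={b.txt, d.txt} staged={a.txt}
After op 21 (modify a.txt): modified={a.txt, b.txt, d.txt} staged={a.txt}
After op 22 (modify h.txt): modified={a.txt, b.txt, d.txt, h.txt} staged={a.txt}
After op 23 (modify f.txt): modified={a.txt, b.txt, d.txt, f.txt, h.txt} staged={a.txt}
After op 24 (git reset a.txt): modified={a.txt, b.txt, d.txt, f.txt, h.txt} staged={none}
After op 25 (modify b.txt): modified={a.txt, b.txt, d.txt, f.txt, h.txt} staged={none}
Final staged set: {none} -> count=0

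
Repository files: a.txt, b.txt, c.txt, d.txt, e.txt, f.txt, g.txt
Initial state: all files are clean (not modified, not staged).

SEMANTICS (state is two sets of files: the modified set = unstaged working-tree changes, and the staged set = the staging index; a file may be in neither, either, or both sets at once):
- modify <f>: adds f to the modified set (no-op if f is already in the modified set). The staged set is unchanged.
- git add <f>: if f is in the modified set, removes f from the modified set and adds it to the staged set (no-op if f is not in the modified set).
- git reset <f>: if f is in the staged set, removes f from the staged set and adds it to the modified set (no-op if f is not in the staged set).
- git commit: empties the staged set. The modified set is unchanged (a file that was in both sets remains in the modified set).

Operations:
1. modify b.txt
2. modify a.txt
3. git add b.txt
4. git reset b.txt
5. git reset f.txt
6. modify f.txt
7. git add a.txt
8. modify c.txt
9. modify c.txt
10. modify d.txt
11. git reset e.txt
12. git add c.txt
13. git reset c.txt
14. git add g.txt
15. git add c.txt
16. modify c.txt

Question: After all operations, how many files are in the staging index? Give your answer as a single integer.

After op 1 (modify b.txt): modified={b.txt} staged={none}
After op 2 (modify a.txt): modified={a.txt, b.txt} staged={none}
After op 3 (git add b.txt): modified={a.txt} staged={b.txt}
After op 4 (git reset b.txt): modified={a.txt, b.txt} staged={none}
After op 5 (git reset f.txt): modified={a.txt, b.txt} staged={none}
After op 6 (modify f.txt): modified={a.txt, b.txt, f.txt} staged={none}
After op 7 (git add a.txt): modified={b.txt, f.txt} staged={a.txt}
After op 8 (modify c.txt): modified={b.txt, c.txt, f.txt} staged={a.txt}
After op 9 (modify c.txt): modified={b.txt, c.txt, f.txt} staged={a.txt}
After op 10 (modify d.txt): modified={b.txt, c.txt, d.txt, f.txt} staged={a.txt}
After op 11 (git reset e.txt): modified={b.txt, c.txt, d.txt, f.txt} staged={a.txt}
After op 12 (git add c.txt): modified={b.txt, d.txt, f.txt} staged={a.txt, c.txt}
After op 13 (git reset c.txt): modified={b.txt, c.txt, d.txt, f.txt} staged={a.txt}
After op 14 (git add g.txt): modified={b.txt, c.txt, d.txt, f.txt} staged={a.txt}
After op 15 (git add c.txt): modified={b.txt, d.txt, f.txt} staged={a.txt, c.txt}
After op 16 (modify c.txt): modified={b.txt, c.txt, d.txt, f.txt} staged={a.txt, c.txt}
Final staged set: {a.txt, c.txt} -> count=2

Answer: 2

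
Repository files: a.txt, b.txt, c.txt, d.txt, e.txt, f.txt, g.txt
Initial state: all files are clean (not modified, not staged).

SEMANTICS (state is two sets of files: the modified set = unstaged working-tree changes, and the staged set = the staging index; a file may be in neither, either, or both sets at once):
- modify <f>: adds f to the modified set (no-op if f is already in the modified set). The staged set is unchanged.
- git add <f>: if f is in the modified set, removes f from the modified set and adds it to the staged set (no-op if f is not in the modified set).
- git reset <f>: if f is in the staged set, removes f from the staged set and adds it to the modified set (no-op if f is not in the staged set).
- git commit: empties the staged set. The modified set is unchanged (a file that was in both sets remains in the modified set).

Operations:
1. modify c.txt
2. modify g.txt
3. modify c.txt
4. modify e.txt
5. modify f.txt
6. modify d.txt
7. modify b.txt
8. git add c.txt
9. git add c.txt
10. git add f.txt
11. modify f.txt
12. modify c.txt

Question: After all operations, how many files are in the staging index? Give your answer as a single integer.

After op 1 (modify c.txt): modified={c.txt} staged={none}
After op 2 (modify g.txt): modified={c.txt, g.txt} staged={none}
After op 3 (modify c.txt): modified={c.txt, g.txt} staged={none}
After op 4 (modify e.txt): modified={c.txt, e.txt, g.txt} staged={none}
After op 5 (modify f.txt): modified={c.txt, e.txt, f.txt, g.txt} staged={none}
After op 6 (modify d.txt): modified={c.txt, d.txt, e.txt, f.txt, g.txt} staged={none}
After op 7 (modify b.txt): modified={b.txt, c.txt, d.txt, e.txt, f.txt, g.txt} staged={none}
After op 8 (git add c.txt): modified={b.txt, d.txt, e.txt, f.txt, g.txt} staged={c.txt}
After op 9 (git add c.txt): modified={b.txt, d.txt, e.txt, f.txt, g.txt} staged={c.txt}
After op 10 (git add f.txt): modified={b.txt, d.txt, e.txt, g.txt} staged={c.txt, f.txt}
After op 11 (modify f.txt): modified={b.txt, d.txt, e.txt, f.txt, g.txt} staged={c.txt, f.txt}
After op 12 (modify c.txt): modified={b.txt, c.txt, d.txt, e.txt, f.txt, g.txt} staged={c.txt, f.txt}
Final staged set: {c.txt, f.txt} -> count=2

Answer: 2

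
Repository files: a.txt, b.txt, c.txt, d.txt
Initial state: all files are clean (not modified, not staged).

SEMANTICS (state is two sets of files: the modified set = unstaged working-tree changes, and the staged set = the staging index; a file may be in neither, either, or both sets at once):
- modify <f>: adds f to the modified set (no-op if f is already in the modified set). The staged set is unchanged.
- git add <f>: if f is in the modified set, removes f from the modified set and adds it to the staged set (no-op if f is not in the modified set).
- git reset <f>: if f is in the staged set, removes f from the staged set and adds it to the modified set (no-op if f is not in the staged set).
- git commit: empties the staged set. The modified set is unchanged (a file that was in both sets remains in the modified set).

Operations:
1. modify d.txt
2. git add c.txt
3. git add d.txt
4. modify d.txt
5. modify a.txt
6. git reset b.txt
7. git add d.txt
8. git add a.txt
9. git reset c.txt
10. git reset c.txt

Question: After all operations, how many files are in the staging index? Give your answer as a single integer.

After op 1 (modify d.txt): modified={d.txt} staged={none}
After op 2 (git add c.txt): modified={d.txt} staged={none}
After op 3 (git add d.txt): modified={none} staged={d.txt}
After op 4 (modify d.txt): modified={d.txt} staged={d.txt}
After op 5 (modify a.txt): modified={a.txt, d.txt} staged={d.txt}
After op 6 (git reset b.txt): modified={a.txt, d.txt} staged={d.txt}
After op 7 (git add d.txt): modified={a.txt} staged={d.txt}
After op 8 (git add a.txt): modified={none} staged={a.txt, d.txt}
After op 9 (git reset c.txt): modified={none} staged={a.txt, d.txt}
After op 10 (git reset c.txt): modified={none} staged={a.txt, d.txt}
Final staged set: {a.txt, d.txt} -> count=2

Answer: 2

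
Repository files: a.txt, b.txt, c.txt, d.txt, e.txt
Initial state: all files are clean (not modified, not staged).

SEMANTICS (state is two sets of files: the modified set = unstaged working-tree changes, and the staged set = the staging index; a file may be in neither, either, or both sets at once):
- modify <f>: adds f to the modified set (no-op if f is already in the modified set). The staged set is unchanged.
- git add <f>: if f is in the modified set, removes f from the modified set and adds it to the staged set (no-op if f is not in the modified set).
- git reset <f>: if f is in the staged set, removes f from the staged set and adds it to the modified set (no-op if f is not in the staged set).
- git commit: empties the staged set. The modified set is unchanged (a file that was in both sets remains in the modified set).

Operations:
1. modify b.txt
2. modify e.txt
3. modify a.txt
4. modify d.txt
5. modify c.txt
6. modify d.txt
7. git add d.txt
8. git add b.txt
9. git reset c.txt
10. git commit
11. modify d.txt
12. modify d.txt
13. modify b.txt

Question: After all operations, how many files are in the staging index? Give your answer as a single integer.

Answer: 0

Derivation:
After op 1 (modify b.txt): modified={b.txt} staged={none}
After op 2 (modify e.txt): modified={b.txt, e.txt} staged={none}
After op 3 (modify a.txt): modified={a.txt, b.txt, e.txt} staged={none}
After op 4 (modify d.txt): modified={a.txt, b.txt, d.txt, e.txt} staged={none}
After op 5 (modify c.txt): modified={a.txt, b.txt, c.txt, d.txt, e.txt} staged={none}
After op 6 (modify d.txt): modified={a.txt, b.txt, c.txt, d.txt, e.txt} staged={none}
After op 7 (git add d.txt): modified={a.txt, b.txt, c.txt, e.txt} staged={d.txt}
After op 8 (git add b.txt): modified={a.txt, c.txt, e.txt} staged={b.txt, d.txt}
After op 9 (git reset c.txt): modified={a.txt, c.txt, e.txt} staged={b.txt, d.txt}
After op 10 (git commit): modified={a.txt, c.txt, e.txt} staged={none}
After op 11 (modify d.txt): modified={a.txt, c.txt, d.txt, e.txt} staged={none}
After op 12 (modify d.txt): modified={a.txt, c.txt, d.txt, e.txt} staged={none}
After op 13 (modify b.txt): modified={a.txt, b.txt, c.txt, d.txt, e.txt} staged={none}
Final staged set: {none} -> count=0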